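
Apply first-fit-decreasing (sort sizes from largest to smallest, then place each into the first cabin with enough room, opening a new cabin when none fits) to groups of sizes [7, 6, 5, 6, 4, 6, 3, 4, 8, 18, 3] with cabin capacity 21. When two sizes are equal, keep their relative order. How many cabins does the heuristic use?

Sorted descending: 18, 8, 7, 6, 6, 6, 5, 4, 4, 3, 3.
  18 → cabin 1 (new)  [load 18/21]
  8 → cabin 2 (new)  [load 8/21]
  7 → cabin 2  [load 15/21]
  6 → cabin 2  [load 21/21]
  6 → cabin 3 (new)  [load 6/21]
  6 → cabin 3  [load 12/21]
  5 → cabin 3  [load 17/21]
  4 → cabin 3  [load 21/21]
  4 → cabin 4 (new)  [load 4/21]
  3 → cabin 1  [load 21/21]
  3 → cabin 4  [load 7/21]
4 cabins opened.

4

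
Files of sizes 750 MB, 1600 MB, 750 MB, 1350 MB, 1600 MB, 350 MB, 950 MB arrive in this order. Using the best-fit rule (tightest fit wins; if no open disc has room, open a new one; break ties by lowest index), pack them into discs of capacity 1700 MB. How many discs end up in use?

5

  750 → disc 1 (new)  [load 750/1700]
  1600 → disc 2 (new)  [load 1600/1700]
  750 → disc 1  [load 1500/1700]
  1350 → disc 3 (new)  [load 1350/1700]
  1600 → disc 4 (new)  [load 1600/1700]
  350 → disc 3  [load 1700/1700]
  950 → disc 5 (new)  [load 950/1700]
5 discs opened.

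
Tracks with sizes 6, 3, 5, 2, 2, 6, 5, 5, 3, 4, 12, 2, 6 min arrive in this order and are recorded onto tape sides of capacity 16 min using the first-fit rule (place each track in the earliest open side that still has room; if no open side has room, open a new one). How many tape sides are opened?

  6 → side 1 (new)  [load 6/16]
  3 → side 1  [load 9/16]
  5 → side 1  [load 14/16]
  2 → side 1  [load 16/16]
  2 → side 2 (new)  [load 2/16]
  6 → side 2  [load 8/16]
  5 → side 2  [load 13/16]
  5 → side 3 (new)  [load 5/16]
  3 → side 2  [load 16/16]
  4 → side 3  [load 9/16]
  12 → side 4 (new)  [load 12/16]
  2 → side 3  [load 11/16]
  6 → side 5 (new)  [load 6/16]
5 tape sides opened.

5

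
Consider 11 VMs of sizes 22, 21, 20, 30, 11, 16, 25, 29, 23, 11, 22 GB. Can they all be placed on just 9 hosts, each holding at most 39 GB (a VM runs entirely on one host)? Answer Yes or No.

Yes

A valid assignment using 8 hosts:
  host 1: 30 = 30
  host 2: 29 = 29
  host 3: 25 + 11 = 36
  host 4: 23 + 16 = 39
  host 5: 22 + 11 = 33
  host 6: 22 = 22
  host 7: 21 = 21
  host 8: 20 = 20
That uses only 8 ≤ 9, so 9 hosts are enough.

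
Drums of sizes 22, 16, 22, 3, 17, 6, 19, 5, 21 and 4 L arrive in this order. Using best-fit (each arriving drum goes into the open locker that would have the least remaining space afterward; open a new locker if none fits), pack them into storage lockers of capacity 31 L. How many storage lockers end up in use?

  22 → locker 1 (new)  [load 22/31]
  16 → locker 2 (new)  [load 16/31]
  22 → locker 3 (new)  [load 22/31]
  3 → locker 1  [load 25/31]
  17 → locker 4 (new)  [load 17/31]
  6 → locker 1  [load 31/31]
  19 → locker 5 (new)  [load 19/31]
  5 → locker 3  [load 27/31]
  21 → locker 6 (new)  [load 21/31]
  4 → locker 3  [load 31/31]
6 storage lockers opened.

6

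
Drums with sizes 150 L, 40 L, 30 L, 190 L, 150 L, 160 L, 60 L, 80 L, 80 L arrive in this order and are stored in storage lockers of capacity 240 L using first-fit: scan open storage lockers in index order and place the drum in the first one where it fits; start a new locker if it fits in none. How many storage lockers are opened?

  150 → locker 1 (new)  [load 150/240]
  40 → locker 1  [load 190/240]
  30 → locker 1  [load 220/240]
  190 → locker 2 (new)  [load 190/240]
  150 → locker 3 (new)  [load 150/240]
  160 → locker 4 (new)  [load 160/240]
  60 → locker 3  [load 210/240]
  80 → locker 4  [load 240/240]
  80 → locker 5 (new)  [load 80/240]
5 storage lockers opened.

5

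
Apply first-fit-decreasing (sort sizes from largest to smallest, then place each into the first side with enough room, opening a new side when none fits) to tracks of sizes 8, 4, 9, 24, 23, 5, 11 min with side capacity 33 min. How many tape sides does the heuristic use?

Sorted descending: 24, 23, 11, 9, 8, 5, 4.
  24 → side 1 (new)  [load 24/33]
  23 → side 2 (new)  [load 23/33]
  11 → side 3 (new)  [load 11/33]
  9 → side 1  [load 33/33]
  8 → side 2  [load 31/33]
  5 → side 3  [load 16/33]
  4 → side 3  [load 20/33]
3 tape sides opened.

3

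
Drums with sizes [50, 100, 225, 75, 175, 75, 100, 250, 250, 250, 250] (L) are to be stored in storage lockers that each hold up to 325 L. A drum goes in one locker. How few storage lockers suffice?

6

Total = 250 + 250 + 250 + 250 + 225 + 175 + 100 + 100 + 75 + 75 + 50 = 1800 L.
Lower bound: ⌈1800/325⌉ = 6 storage lockers.
A packing using 6 storage lockers:
  locker 1: 250 + 75 = 325
  locker 2: 250 + 75 = 325
  locker 3: 250 + 50 = 300
  locker 4: 250 = 250
  locker 5: 225 + 100 = 325
  locker 6: 175 + 100 = 275
This matches the lower bound, so 6 is optimal.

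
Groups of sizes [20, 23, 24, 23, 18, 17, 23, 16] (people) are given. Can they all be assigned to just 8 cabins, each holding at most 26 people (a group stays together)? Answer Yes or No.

A valid assignment using 8 cabins:
  cabin 1: 24 = 24
  cabin 2: 23 = 23
  cabin 3: 23 = 23
  cabin 4: 23 = 23
  cabin 5: 20 = 20
  cabin 6: 18 = 18
  cabin 7: 17 = 17
  cabin 8: 16 = 16
Every load is within 26 people, so 8 cabins suffice.

Yes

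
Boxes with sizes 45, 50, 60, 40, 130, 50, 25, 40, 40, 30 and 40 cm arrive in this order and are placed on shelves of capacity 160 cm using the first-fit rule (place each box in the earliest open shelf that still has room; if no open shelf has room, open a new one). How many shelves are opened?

  45 → shelf 1 (new)  [load 45/160]
  50 → shelf 1  [load 95/160]
  60 → shelf 1  [load 155/160]
  40 → shelf 2 (new)  [load 40/160]
  130 → shelf 3 (new)  [load 130/160]
  50 → shelf 2  [load 90/160]
  25 → shelf 2  [load 115/160]
  40 → shelf 2  [load 155/160]
  40 → shelf 4 (new)  [load 40/160]
  30 → shelf 3  [load 160/160]
  40 → shelf 4  [load 80/160]
4 shelves opened.

4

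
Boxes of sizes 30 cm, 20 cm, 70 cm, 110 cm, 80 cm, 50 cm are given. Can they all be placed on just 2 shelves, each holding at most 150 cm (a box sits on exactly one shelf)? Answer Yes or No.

Total = 360 cm; ⌈360/150⌉ = 3.
At least 3 shelves are required, but only 2 are allowed.

No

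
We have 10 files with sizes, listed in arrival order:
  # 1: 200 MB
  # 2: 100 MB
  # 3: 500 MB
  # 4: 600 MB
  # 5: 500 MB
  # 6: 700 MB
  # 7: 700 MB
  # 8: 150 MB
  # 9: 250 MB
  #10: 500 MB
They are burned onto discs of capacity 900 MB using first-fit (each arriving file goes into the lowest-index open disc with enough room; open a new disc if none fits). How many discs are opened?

6

  200 → disc 1 (new)  [load 200/900]
  100 → disc 1  [load 300/900]
  500 → disc 1  [load 800/900]
  600 → disc 2 (new)  [load 600/900]
  500 → disc 3 (new)  [load 500/900]
  700 → disc 4 (new)  [load 700/900]
  700 → disc 5 (new)  [load 700/900]
  150 → disc 2  [load 750/900]
  250 → disc 3  [load 750/900]
  500 → disc 6 (new)  [load 500/900]
6 discs opened.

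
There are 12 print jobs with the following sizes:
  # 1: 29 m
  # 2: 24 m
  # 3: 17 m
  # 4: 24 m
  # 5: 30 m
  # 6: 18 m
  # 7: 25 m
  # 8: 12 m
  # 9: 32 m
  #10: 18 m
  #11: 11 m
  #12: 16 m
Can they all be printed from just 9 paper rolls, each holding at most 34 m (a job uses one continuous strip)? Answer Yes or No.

Yes

A valid assignment using 9 paper rolls:
  roll 1: 32 = 32
  roll 2: 30 = 30
  roll 3: 29 = 29
  roll 4: 25 = 25
  roll 5: 24 = 24
  roll 6: 24 = 24
  roll 7: 18 + 16 = 34
  roll 8: 18 + 12 = 30
  roll 9: 17 + 11 = 28
Every load is within 34 m, so 9 paper rolls suffice.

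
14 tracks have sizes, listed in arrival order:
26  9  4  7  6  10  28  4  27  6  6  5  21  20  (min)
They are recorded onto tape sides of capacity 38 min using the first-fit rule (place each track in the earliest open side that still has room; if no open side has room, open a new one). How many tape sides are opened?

  26 → side 1 (new)  [load 26/38]
  9 → side 1  [load 35/38]
  4 → side 2 (new)  [load 4/38]
  7 → side 2  [load 11/38]
  6 → side 2  [load 17/38]
  10 → side 2  [load 27/38]
  28 → side 3 (new)  [load 28/38]
  4 → side 2  [load 31/38]
  27 → side 4 (new)  [load 27/38]
  6 → side 2  [load 37/38]
  6 → side 3  [load 34/38]
  5 → side 4  [load 32/38]
  21 → side 5 (new)  [load 21/38]
  20 → side 6 (new)  [load 20/38]
6 tape sides opened.

6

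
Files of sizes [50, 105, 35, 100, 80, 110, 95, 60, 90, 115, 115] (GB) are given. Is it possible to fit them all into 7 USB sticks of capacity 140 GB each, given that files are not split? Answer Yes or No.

Total = 955 GB; ⌈955/140⌉ = 7.
8 files each exceed half the capacity and cannot share a USB stick, forcing at least 8 USB sticks.
At least 8 USB sticks are required, but only 7 are allowed.

No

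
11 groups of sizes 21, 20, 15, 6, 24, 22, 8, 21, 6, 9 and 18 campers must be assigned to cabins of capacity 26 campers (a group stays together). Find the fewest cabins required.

8

Total = 24 + 22 + 21 + 21 + 20 + 18 + 15 + 9 + 8 + 6 + 6 = 170 campers.
Lower bound: ⌈170/26⌉ = 7 cabins.
A packing using 8 cabins:
  cabin 1: 24 = 24
  cabin 2: 22 = 22
  cabin 3: 21 = 21
  cabin 4: 21 = 21
  cabin 5: 20 + 6 = 26
  cabin 6: 18 + 8 = 26
  cabin 7: 15 + 9 = 24
  cabin 8: 6 = 6
No arrangement into 7 cabins stays within capacity, so 8 is optimal.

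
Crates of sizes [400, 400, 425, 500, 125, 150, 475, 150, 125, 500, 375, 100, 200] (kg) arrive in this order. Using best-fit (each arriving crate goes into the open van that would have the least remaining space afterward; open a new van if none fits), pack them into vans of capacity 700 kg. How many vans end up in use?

  400 → van 1 (new)  [load 400/700]
  400 → van 2 (new)  [load 400/700]
  425 → van 3 (new)  [load 425/700]
  500 → van 4 (new)  [load 500/700]
  125 → van 4  [load 625/700]
  150 → van 3  [load 575/700]
  475 → van 5 (new)  [load 475/700]
  150 → van 5  [load 625/700]
  125 → van 3  [load 700/700]
  500 → van 6 (new)  [load 500/700]
  375 → van 7 (new)  [load 375/700]
  100 → van 6  [load 600/700]
  200 → van 1  [load 600/700]
7 vans opened.

7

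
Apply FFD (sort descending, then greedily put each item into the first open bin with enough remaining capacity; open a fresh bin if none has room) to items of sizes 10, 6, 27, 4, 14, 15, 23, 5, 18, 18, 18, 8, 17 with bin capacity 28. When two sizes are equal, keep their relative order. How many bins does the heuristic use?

8

Sorted descending: 27, 23, 18, 18, 18, 17, 15, 14, 10, 8, 6, 5, 4.
  27 → bin 1 (new)  [load 27/28]
  23 → bin 2 (new)  [load 23/28]
  18 → bin 3 (new)  [load 18/28]
  18 → bin 4 (new)  [load 18/28]
  18 → bin 5 (new)  [load 18/28]
  17 → bin 6 (new)  [load 17/28]
  15 → bin 7 (new)  [load 15/28]
  14 → bin 8 (new)  [load 14/28]
  10 → bin 3  [load 28/28]
  8 → bin 4  [load 26/28]
  6 → bin 5  [load 24/28]
  5 → bin 2  [load 28/28]
  4 → bin 5  [load 28/28]
8 bins opened.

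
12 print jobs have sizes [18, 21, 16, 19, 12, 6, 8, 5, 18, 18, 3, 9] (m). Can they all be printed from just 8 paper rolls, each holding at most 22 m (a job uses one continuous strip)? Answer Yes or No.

Yes

A valid assignment using 8 paper rolls:
  roll 1: 21 = 21
  roll 2: 19 + 3 = 22
  roll 3: 18 = 18
  roll 4: 18 = 18
  roll 5: 18 = 18
  roll 6: 16 + 6 = 22
  roll 7: 12 + 9 = 21
  roll 8: 8 + 5 = 13
Every load is within 22 m, so 8 paper rolls suffice.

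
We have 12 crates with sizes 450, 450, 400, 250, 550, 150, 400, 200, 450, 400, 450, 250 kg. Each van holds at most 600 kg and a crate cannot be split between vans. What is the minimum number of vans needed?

Total = 550 + 450 + 450 + 450 + 450 + 400 + 400 + 400 + 250 + 250 + 200 + 150 = 4400 kg.
Lower bound: ⌈4400/600⌉ = 8 vans.
A packing using 9 vans:
  van 1: 550 = 550
  van 2: 450 + 150 = 600
  van 3: 450 = 450
  van 4: 450 = 450
  van 5: 450 = 450
  van 6: 400 + 200 = 600
  van 7: 400 = 400
  van 8: 400 = 400
  van 9: 250 + 250 = 500
No arrangement into 8 vans stays within capacity, so 9 is optimal.

9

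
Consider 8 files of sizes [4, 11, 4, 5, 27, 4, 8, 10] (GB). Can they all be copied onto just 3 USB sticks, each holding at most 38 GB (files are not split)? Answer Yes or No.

Yes

A valid assignment using 2 USB sticks:
  USB stick 1: 27 + 11 = 38
  USB stick 2: 10 + 8 + 5 + 4 + 4 + 4 = 35
That uses only 2 ≤ 3, so 3 USB sticks are enough.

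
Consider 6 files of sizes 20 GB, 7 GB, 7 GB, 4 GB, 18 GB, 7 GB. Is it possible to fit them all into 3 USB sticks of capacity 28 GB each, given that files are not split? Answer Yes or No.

Yes

A valid assignment using 3 USB sticks:
  USB stick 1: 20 + 7 = 27
  USB stick 2: 18 + 7 = 25
  USB stick 3: 7 + 4 = 11
Every load is within 28 GB, so 3 USB sticks suffice.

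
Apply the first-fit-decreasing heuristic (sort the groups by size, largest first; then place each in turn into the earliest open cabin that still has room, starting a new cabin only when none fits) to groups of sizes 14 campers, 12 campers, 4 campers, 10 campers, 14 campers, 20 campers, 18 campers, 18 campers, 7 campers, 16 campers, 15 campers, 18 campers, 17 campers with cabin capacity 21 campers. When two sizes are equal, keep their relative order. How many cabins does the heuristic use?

11

Sorted descending: 20, 18, 18, 18, 17, 16, 15, 14, 14, 12, 10, 7, 4.
  20 → cabin 1 (new)  [load 20/21]
  18 → cabin 2 (new)  [load 18/21]
  18 → cabin 3 (new)  [load 18/21]
  18 → cabin 4 (new)  [load 18/21]
  17 → cabin 5 (new)  [load 17/21]
  16 → cabin 6 (new)  [load 16/21]
  15 → cabin 7 (new)  [load 15/21]
  14 → cabin 8 (new)  [load 14/21]
  14 → cabin 9 (new)  [load 14/21]
  12 → cabin 10 (new)  [load 12/21]
  10 → cabin 11 (new)  [load 10/21]
  7 → cabin 8  [load 21/21]
  4 → cabin 5  [load 21/21]
11 cabins opened.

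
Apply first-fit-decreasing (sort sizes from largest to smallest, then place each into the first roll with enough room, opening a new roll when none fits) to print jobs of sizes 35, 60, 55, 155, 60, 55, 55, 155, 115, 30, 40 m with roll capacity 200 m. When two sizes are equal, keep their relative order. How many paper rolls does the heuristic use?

Sorted descending: 155, 155, 115, 60, 60, 55, 55, 55, 40, 35, 30.
  155 → roll 1 (new)  [load 155/200]
  155 → roll 2 (new)  [load 155/200]
  115 → roll 3 (new)  [load 115/200]
  60 → roll 3  [load 175/200]
  60 → roll 4 (new)  [load 60/200]
  55 → roll 4  [load 115/200]
  55 → roll 4  [load 170/200]
  55 → roll 5 (new)  [load 55/200]
  40 → roll 1  [load 195/200]
  35 → roll 2  [load 190/200]
  30 → roll 4  [load 200/200]
5 paper rolls opened.

5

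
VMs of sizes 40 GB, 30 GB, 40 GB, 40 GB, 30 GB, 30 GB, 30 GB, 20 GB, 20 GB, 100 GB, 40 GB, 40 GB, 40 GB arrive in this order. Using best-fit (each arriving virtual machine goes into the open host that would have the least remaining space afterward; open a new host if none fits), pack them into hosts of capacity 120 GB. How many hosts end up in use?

5

  40 → host 1 (new)  [load 40/120]
  30 → host 1  [load 70/120]
  40 → host 1  [load 110/120]
  40 → host 2 (new)  [load 40/120]
  30 → host 2  [load 70/120]
  30 → host 2  [load 100/120]
  30 → host 3 (new)  [load 30/120]
  20 → host 2  [load 120/120]
  20 → host 3  [load 50/120]
  100 → host 4 (new)  [load 100/120]
  40 → host 3  [load 90/120]
  40 → host 5 (new)  [load 40/120]
  40 → host 5  [load 80/120]
5 hosts opened.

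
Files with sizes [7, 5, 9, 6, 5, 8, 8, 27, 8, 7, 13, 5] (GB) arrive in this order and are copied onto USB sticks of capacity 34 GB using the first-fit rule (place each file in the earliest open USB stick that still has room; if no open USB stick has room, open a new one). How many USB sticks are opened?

  7 → USB stick 1 (new)  [load 7/34]
  5 → USB stick 1  [load 12/34]
  9 → USB stick 1  [load 21/34]
  6 → USB stick 1  [load 27/34]
  5 → USB stick 1  [load 32/34]
  8 → USB stick 2 (new)  [load 8/34]
  8 → USB stick 2  [load 16/34]
  27 → USB stick 3 (new)  [load 27/34]
  8 → USB stick 2  [load 24/34]
  7 → USB stick 2  [load 31/34]
  13 → USB stick 4 (new)  [load 13/34]
  5 → USB stick 3  [load 32/34]
4 USB sticks opened.

4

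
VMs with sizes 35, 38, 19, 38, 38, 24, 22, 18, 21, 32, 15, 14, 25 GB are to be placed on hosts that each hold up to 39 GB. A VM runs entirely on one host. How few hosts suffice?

Total = 38 + 38 + 38 + 35 + 32 + 25 + 24 + 22 + 21 + 19 + 18 + 15 + 14 = 339 GB.
Lower bound: ⌈339/39⌉ = 9 hosts.
A packing using 10 hosts:
  host 1: 38 = 38
  host 2: 38 = 38
  host 3: 38 = 38
  host 4: 35 = 35
  host 5: 32 = 32
  host 6: 25 + 14 = 39
  host 7: 24 + 15 = 39
  host 8: 22 = 22
  host 9: 21 + 18 = 39
  host 10: 19 = 19
No arrangement into 9 hosts stays within capacity, so 10 is optimal.

10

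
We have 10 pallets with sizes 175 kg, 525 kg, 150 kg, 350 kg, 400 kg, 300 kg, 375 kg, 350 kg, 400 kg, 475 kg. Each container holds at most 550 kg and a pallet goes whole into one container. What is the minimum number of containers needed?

8

Total = 525 + 475 + 400 + 400 + 375 + 350 + 350 + 300 + 175 + 150 = 3500 kg.
Lower bound: ⌈3500/550⌉ = 7 containers.
Also, 8 pallets each exceed 275 kg, and no two of those can share a container, so at least 8 containers are needed.
A packing using 8 containers:
  container 1: 525 = 525
  container 2: 475 = 475
  container 3: 400 + 150 = 550
  container 4: 400 = 400
  container 5: 375 + 175 = 550
  container 6: 350 = 350
  container 7: 350 = 350
  container 8: 300 = 300
This matches the lower bound, so 8 is optimal.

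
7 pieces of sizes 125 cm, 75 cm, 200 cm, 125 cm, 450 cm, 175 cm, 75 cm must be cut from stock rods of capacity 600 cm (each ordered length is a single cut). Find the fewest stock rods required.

Total = 450 + 200 + 175 + 125 + 125 + 75 + 75 = 1225 cm.
Lower bound: ⌈1225/600⌉ = 3 stock rods.
A packing using 3 stock rods:
  stock rod 1: 450 + 125 = 575
  stock rod 2: 200 + 175 + 125 + 75 = 575
  stock rod 3: 75 = 75
This matches the lower bound, so 3 is optimal.

3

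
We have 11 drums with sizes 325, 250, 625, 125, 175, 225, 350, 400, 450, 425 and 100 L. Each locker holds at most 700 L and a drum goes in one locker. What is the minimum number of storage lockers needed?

6

Total = 625 + 450 + 425 + 400 + 350 + 325 + 250 + 225 + 175 + 125 + 100 = 3450 L.
Lower bound: ⌈3450/700⌉ = 5 storage lockers.
A packing using 6 storage lockers:
  locker 1: 625 = 625
  locker 2: 450 + 250 = 700
  locker 3: 425 + 225 = 650
  locker 4: 400 + 175 + 125 = 700
  locker 5: 350 + 325 = 675
  locker 6: 100 = 100
No arrangement into 5 storage lockers stays within capacity, so 6 is optimal.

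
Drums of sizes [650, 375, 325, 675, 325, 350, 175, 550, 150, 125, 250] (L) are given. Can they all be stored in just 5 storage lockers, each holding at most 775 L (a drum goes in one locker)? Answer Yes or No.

No

Total = 3950 L; ⌈3950/775⌉ = 6.
At least 6 storage lockers are required, but only 5 are allowed.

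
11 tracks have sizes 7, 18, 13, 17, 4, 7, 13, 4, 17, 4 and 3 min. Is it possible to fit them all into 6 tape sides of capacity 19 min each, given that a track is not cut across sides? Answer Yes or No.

Total = 107 min; ⌈107/19⌉ = 6.
The bound of 6 does not rule out 6, but exhaustive search shows no assignment into 6 tape sides of capacity 19 min exists — the minimum is 7.

No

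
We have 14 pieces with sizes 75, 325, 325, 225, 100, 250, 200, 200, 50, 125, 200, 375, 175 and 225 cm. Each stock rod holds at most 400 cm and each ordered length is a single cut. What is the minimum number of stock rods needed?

Total = 375 + 325 + 325 + 250 + 225 + 225 + 200 + 200 + 200 + 175 + 125 + 100 + 75 + 50 = 2850 cm.
Lower bound: ⌈2850/400⌉ = 8 stock rods.
A packing using 8 stock rods:
  stock rod 1: 375 = 375
  stock rod 2: 325 + 75 = 400
  stock rod 3: 325 + 50 = 375
  stock rod 4: 250 + 125 = 375
  stock rod 5: 225 + 175 = 400
  stock rod 6: 225 + 100 = 325
  stock rod 7: 200 + 200 = 400
  stock rod 8: 200 = 200
This matches the lower bound, so 8 is optimal.

8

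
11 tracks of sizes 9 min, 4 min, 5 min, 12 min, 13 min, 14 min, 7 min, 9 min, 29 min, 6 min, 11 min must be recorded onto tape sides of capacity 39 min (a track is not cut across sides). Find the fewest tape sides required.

Total = 29 + 14 + 13 + 12 + 11 + 9 + 9 + 7 + 6 + 5 + 4 = 119 min.
Lower bound: ⌈119/39⌉ = 4 tape sides.
A packing using 4 tape sides:
  side 1: 29 + 9 = 38
  side 2: 14 + 13 + 12 = 39
  side 3: 11 + 9 + 7 + 6 + 5 = 38
  side 4: 4 = 4
This matches the lower bound, so 4 is optimal.

4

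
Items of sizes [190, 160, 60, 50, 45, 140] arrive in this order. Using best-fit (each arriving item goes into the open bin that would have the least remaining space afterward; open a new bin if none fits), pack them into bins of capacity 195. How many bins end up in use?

4

  190 → bin 1 (new)  [load 190/195]
  160 → bin 2 (new)  [load 160/195]
  60 → bin 3 (new)  [load 60/195]
  50 → bin 3  [load 110/195]
  45 → bin 3  [load 155/195]
  140 → bin 4 (new)  [load 140/195]
4 bins opened.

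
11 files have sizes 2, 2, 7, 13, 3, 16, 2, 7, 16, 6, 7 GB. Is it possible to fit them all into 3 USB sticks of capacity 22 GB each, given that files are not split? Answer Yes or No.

No

Total = 81 GB; ⌈81/22⌉ = 4.
At least 4 USB sticks are required, but only 3 are allowed.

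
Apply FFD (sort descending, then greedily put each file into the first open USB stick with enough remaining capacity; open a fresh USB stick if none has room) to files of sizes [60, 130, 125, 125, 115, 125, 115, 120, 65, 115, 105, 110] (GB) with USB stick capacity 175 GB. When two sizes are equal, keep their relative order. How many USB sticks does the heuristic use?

10

Sorted descending: 130, 125, 125, 125, 120, 115, 115, 115, 110, 105, 65, 60.
  130 → USB stick 1 (new)  [load 130/175]
  125 → USB stick 2 (new)  [load 125/175]
  125 → USB stick 3 (new)  [load 125/175]
  125 → USB stick 4 (new)  [load 125/175]
  120 → USB stick 5 (new)  [load 120/175]
  115 → USB stick 6 (new)  [load 115/175]
  115 → USB stick 7 (new)  [load 115/175]
  115 → USB stick 8 (new)  [load 115/175]
  110 → USB stick 9 (new)  [load 110/175]
  105 → USB stick 10 (new)  [load 105/175]
  65 → USB stick 9  [load 175/175]
  60 → USB stick 6  [load 175/175]
10 USB sticks opened.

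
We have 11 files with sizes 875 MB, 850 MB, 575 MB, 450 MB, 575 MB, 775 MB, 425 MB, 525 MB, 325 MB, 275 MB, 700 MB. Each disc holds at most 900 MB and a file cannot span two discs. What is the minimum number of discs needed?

Total = 875 + 850 + 775 + 700 + 575 + 575 + 525 + 450 + 425 + 325 + 275 = 6350 MB.
Lower bound: ⌈6350/900⌉ = 8 discs.
A packing using 8 discs:
  disc 1: 875 = 875
  disc 2: 850 = 850
  disc 3: 775 = 775
  disc 4: 700 = 700
  disc 5: 575 + 325 = 900
  disc 6: 575 + 275 = 850
  disc 7: 525 = 525
  disc 8: 450 + 425 = 875
This matches the lower bound, so 8 is optimal.

8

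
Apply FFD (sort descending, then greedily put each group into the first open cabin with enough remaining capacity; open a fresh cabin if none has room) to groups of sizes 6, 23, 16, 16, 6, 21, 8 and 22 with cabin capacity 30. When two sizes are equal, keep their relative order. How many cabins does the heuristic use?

5

Sorted descending: 23, 22, 21, 16, 16, 8, 6, 6.
  23 → cabin 1 (new)  [load 23/30]
  22 → cabin 2 (new)  [load 22/30]
  21 → cabin 3 (new)  [load 21/30]
  16 → cabin 4 (new)  [load 16/30]
  16 → cabin 5 (new)  [load 16/30]
  8 → cabin 2  [load 30/30]
  6 → cabin 1  [load 29/30]
  6 → cabin 3  [load 27/30]
5 cabins opened.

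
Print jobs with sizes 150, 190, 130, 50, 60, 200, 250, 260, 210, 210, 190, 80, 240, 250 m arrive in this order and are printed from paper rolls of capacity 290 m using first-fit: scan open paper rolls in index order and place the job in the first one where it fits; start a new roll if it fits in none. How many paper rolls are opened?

10

  150 → roll 1 (new)  [load 150/290]
  190 → roll 2 (new)  [load 190/290]
  130 → roll 1  [load 280/290]
  50 → roll 2  [load 240/290]
  60 → roll 3 (new)  [load 60/290]
  200 → roll 3  [load 260/290]
  250 → roll 4 (new)  [load 250/290]
  260 → roll 5 (new)  [load 260/290]
  210 → roll 6 (new)  [load 210/290]
  210 → roll 7 (new)  [load 210/290]
  190 → roll 8 (new)  [load 190/290]
  80 → roll 6  [load 290/290]
  240 → roll 9 (new)  [load 240/290]
  250 → roll 10 (new)  [load 250/290]
10 paper rolls opened.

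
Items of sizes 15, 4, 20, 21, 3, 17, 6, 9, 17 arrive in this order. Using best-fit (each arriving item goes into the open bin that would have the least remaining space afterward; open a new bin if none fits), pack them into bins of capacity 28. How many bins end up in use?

  15 → bin 1 (new)  [load 15/28]
  4 → bin 1  [load 19/28]
  20 → bin 2 (new)  [load 20/28]
  21 → bin 3 (new)  [load 21/28]
  3 → bin 3  [load 24/28]
  17 → bin 4 (new)  [load 17/28]
  6 → bin 2  [load 26/28]
  9 → bin 1  [load 28/28]
  17 → bin 5 (new)  [load 17/28]
5 bins opened.

5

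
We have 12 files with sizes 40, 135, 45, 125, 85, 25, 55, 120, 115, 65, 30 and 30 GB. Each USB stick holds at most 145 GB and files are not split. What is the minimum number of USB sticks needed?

Total = 135 + 125 + 120 + 115 + 85 + 65 + 55 + 45 + 40 + 30 + 30 + 25 = 870 GB.
Lower bound: ⌈870/145⌉ = 6 USB sticks.
A packing using 7 USB sticks:
  USB stick 1: 135 = 135
  USB stick 2: 125 = 125
  USB stick 3: 120 + 25 = 145
  USB stick 4: 115 + 30 = 145
  USB stick 5: 85 + 55 = 140
  USB stick 6: 65 + 45 + 30 = 140
  USB stick 7: 40 = 40
No arrangement into 6 USB sticks stays within capacity, so 7 is optimal.

7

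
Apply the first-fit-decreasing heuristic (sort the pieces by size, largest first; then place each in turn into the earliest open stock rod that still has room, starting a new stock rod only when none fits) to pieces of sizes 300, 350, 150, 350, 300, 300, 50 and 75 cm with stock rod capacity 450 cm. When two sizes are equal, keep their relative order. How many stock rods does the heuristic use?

5

Sorted descending: 350, 350, 300, 300, 300, 150, 75, 50.
  350 → stock rod 1 (new)  [load 350/450]
  350 → stock rod 2 (new)  [load 350/450]
  300 → stock rod 3 (new)  [load 300/450]
  300 → stock rod 4 (new)  [load 300/450]
  300 → stock rod 5 (new)  [load 300/450]
  150 → stock rod 3  [load 450/450]
  75 → stock rod 1  [load 425/450]
  50 → stock rod 2  [load 400/450]
5 stock rods opened.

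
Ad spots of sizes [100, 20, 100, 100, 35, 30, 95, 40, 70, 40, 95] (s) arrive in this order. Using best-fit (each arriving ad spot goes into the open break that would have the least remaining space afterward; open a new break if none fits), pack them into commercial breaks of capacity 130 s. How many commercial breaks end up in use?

  100 → break 1 (new)  [load 100/130]
  20 → break 1  [load 120/130]
  100 → break 2 (new)  [load 100/130]
  100 → break 3 (new)  [load 100/130]
  35 → break 4 (new)  [load 35/130]
  30 → break 2  [load 130/130]
  95 → break 4  [load 130/130]
  40 → break 5 (new)  [load 40/130]
  70 → break 5  [load 110/130]
  40 → break 6 (new)  [load 40/130]
  95 → break 7 (new)  [load 95/130]
7 commercial breaks opened.

7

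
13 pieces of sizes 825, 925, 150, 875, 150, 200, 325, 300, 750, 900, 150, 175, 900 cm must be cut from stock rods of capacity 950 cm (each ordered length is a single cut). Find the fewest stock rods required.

8

Total = 925 + 900 + 900 + 875 + 825 + 750 + 325 + 300 + 200 + 175 + 150 + 150 + 150 = 6625 cm.
Lower bound: ⌈6625/950⌉ = 7 stock rods.
A packing using 8 stock rods:
  stock rod 1: 925 = 925
  stock rod 2: 900 = 900
  stock rod 3: 900 = 900
  stock rod 4: 875 = 875
  stock rod 5: 825 = 825
  stock rod 6: 750 + 200 = 950
  stock rod 7: 325 + 300 + 175 + 150 = 950
  stock rod 8: 150 + 150 = 300
No arrangement into 7 stock rods stays within capacity, so 8 is optimal.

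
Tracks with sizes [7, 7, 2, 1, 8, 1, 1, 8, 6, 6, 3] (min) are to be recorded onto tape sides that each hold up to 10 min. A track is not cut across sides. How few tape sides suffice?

Total = 8 + 8 + 7 + 7 + 6 + 6 + 3 + 2 + 1 + 1 + 1 = 50 min.
Lower bound: ⌈50/10⌉ = 5 tape sides.
Also, 6 tracks each exceed 5 min, and no two of those can share a side, so at least 6 tape sides are needed.
A packing using 6 tape sides:
  side 1: 8 + 2 = 10
  side 2: 8 + 1 + 1 = 10
  side 3: 7 + 3 = 10
  side 4: 7 + 1 = 8
  side 5: 6 = 6
  side 6: 6 = 6
This matches the lower bound, so 6 is optimal.

6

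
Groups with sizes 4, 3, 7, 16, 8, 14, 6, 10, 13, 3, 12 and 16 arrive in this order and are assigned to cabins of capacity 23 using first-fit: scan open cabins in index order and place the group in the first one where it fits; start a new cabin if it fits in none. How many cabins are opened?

  4 → cabin 1 (new)  [load 4/23]
  3 → cabin 1  [load 7/23]
  7 → cabin 1  [load 14/23]
  16 → cabin 2 (new)  [load 16/23]
  8 → cabin 1  [load 22/23]
  14 → cabin 3 (new)  [load 14/23]
  6 → cabin 2  [load 22/23]
  10 → cabin 4 (new)  [load 10/23]
  13 → cabin 4  [load 23/23]
  3 → cabin 3  [load 17/23]
  12 → cabin 5 (new)  [load 12/23]
  16 → cabin 6 (new)  [load 16/23]
6 cabins opened.

6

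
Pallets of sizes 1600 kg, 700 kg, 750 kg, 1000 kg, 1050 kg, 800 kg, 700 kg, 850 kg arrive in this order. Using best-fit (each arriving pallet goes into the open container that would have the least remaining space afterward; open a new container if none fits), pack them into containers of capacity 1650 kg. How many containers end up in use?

  1600 → container 1 (new)  [load 1600/1650]
  700 → container 2 (new)  [load 700/1650]
  750 → container 2  [load 1450/1650]
  1000 → container 3 (new)  [load 1000/1650]
  1050 → container 4 (new)  [load 1050/1650]
  800 → container 5 (new)  [load 800/1650]
  700 → container 5  [load 1500/1650]
  850 → container 6 (new)  [load 850/1650]
6 containers opened.

6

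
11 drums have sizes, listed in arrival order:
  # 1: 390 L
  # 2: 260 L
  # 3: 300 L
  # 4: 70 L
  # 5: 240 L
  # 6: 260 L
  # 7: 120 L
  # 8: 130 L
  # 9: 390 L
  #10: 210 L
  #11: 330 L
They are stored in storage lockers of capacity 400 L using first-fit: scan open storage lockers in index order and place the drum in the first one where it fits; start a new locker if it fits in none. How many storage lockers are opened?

8

  390 → locker 1 (new)  [load 390/400]
  260 → locker 2 (new)  [load 260/400]
  300 → locker 3 (new)  [load 300/400]
  70 → locker 2  [load 330/400]
  240 → locker 4 (new)  [load 240/400]
  260 → locker 5 (new)  [load 260/400]
  120 → locker 4  [load 360/400]
  130 → locker 5  [load 390/400]
  390 → locker 6 (new)  [load 390/400]
  210 → locker 7 (new)  [load 210/400]
  330 → locker 8 (new)  [load 330/400]
8 storage lockers opened.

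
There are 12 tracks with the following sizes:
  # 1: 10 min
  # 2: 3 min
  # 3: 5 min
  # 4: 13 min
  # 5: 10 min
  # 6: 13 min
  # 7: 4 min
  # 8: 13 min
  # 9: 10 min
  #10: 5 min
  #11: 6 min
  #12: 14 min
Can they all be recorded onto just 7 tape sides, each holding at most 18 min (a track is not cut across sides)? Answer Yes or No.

A valid assignment using 7 tape sides:
  side 1: 14 + 4 = 18
  side 2: 13 + 5 = 18
  side 3: 13 + 5 = 18
  side 4: 13 + 3 = 16
  side 5: 10 + 6 = 16
  side 6: 10 = 10
  side 7: 10 = 10
Every load is within 18 min, so 7 tape sides suffice.

Yes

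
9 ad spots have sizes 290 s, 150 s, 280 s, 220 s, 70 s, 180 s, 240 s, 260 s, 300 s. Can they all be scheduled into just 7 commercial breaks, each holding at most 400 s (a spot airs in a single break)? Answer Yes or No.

Yes

A valid assignment using 6 commercial breaks:
  break 1: 300 + 70 = 370
  break 2: 290 = 290
  break 3: 280 = 280
  break 4: 260 = 260
  break 5: 240 + 150 = 390
  break 6: 220 + 180 = 400
That uses only 6 ≤ 7, so 7 commercial breaks are enough.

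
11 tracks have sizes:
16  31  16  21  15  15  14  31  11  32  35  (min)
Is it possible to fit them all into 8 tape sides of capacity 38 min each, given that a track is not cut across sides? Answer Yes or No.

Yes

A valid assignment using 8 tape sides:
  side 1: 35 = 35
  side 2: 32 = 32
  side 3: 31 = 31
  side 4: 31 = 31
  side 5: 21 + 16 = 37
  side 6: 16 + 15 = 31
  side 7: 15 + 14 = 29
  side 8: 11 = 11
Every load is within 38 min, so 8 tape sides suffice.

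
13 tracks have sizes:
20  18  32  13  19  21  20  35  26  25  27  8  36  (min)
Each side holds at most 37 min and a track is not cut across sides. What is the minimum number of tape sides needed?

10

Total = 36 + 35 + 32 + 27 + 26 + 25 + 21 + 20 + 20 + 19 + 18 + 13 + 8 = 300 min.
Lower bound: ⌈300/37⌉ = 9 tape sides.
Also, 10 tracks each exceed 37/2 min, and no two of those can share a side, so at least 10 tape sides are needed.
A packing using 10 tape sides:
  side 1: 36 = 36
  side 2: 35 = 35
  side 3: 32 = 32
  side 4: 27 + 8 = 35
  side 5: 26 = 26
  side 6: 25 = 25
  side 7: 21 + 13 = 34
  side 8: 20 = 20
  side 9: 20 = 20
  side 10: 19 + 18 = 37
This matches the lower bound, so 10 is optimal.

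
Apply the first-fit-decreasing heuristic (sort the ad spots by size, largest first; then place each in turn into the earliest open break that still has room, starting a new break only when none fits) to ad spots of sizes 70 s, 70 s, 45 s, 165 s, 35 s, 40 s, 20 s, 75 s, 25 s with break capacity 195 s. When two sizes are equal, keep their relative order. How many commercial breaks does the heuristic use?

Sorted descending: 165, 75, 70, 70, 45, 40, 35, 25, 20.
  165 → break 1 (new)  [load 165/195]
  75 → break 2 (new)  [load 75/195]
  70 → break 2  [load 145/195]
  70 → break 3 (new)  [load 70/195]
  45 → break 2  [load 190/195]
  40 → break 3  [load 110/195]
  35 → break 3  [load 145/195]
  25 → break 1  [load 190/195]
  20 → break 3  [load 165/195]
3 commercial breaks opened.

3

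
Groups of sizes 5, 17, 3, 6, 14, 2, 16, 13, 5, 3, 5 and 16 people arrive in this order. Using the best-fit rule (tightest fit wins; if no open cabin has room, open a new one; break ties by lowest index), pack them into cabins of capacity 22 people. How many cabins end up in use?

  5 → cabin 1 (new)  [load 5/22]
  17 → cabin 1  [load 22/22]
  3 → cabin 2 (new)  [load 3/22]
  6 → cabin 2  [load 9/22]
  14 → cabin 3 (new)  [load 14/22]
  2 → cabin 3  [load 16/22]
  16 → cabin 4 (new)  [load 16/22]
  13 → cabin 2  [load 22/22]
  5 → cabin 3  [load 21/22]
  3 → cabin 4  [load 19/22]
  5 → cabin 5 (new)  [load 5/22]
  16 → cabin 5  [load 21/22]
5 cabins opened.

5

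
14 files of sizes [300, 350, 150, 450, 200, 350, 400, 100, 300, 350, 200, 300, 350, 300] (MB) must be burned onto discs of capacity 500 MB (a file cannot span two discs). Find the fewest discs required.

Total = 450 + 400 + 350 + 350 + 350 + 350 + 300 + 300 + 300 + 300 + 200 + 200 + 150 + 100 = 4100 MB.
Lower bound: ⌈4100/500⌉ = 9 discs.
Also, 10 files each exceed 250 MB, and no two of those can share a disc, so at least 10 discs are needed.
A packing using 10 discs:
  disc 1: 450 = 450
  disc 2: 400 + 100 = 500
  disc 3: 350 + 150 = 500
  disc 4: 350 = 350
  disc 5: 350 = 350
  disc 6: 350 = 350
  disc 7: 300 + 200 = 500
  disc 8: 300 + 200 = 500
  disc 9: 300 = 300
  disc 10: 300 = 300
This matches the lower bound, so 10 is optimal.

10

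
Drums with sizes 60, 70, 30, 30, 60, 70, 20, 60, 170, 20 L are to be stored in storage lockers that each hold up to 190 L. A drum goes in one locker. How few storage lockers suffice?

Total = 170 + 70 + 70 + 60 + 60 + 60 + 30 + 30 + 20 + 20 = 590 L.
Lower bound: ⌈590/190⌉ = 4 storage lockers.
A packing using 4 storage lockers:
  locker 1: 170 + 20 = 190
  locker 2: 70 + 70 + 30 + 20 = 190
  locker 3: 60 + 60 + 60 = 180
  locker 4: 30 = 30
This matches the lower bound, so 4 is optimal.

4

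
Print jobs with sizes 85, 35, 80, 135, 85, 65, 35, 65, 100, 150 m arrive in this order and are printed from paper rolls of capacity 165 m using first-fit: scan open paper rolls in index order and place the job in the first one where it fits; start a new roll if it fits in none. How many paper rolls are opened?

6

  85 → roll 1 (new)  [load 85/165]
  35 → roll 1  [load 120/165]
  80 → roll 2 (new)  [load 80/165]
  135 → roll 3 (new)  [load 135/165]
  85 → roll 2  [load 165/165]
  65 → roll 4 (new)  [load 65/165]
  35 → roll 1  [load 155/165]
  65 → roll 4  [load 130/165]
  100 → roll 5 (new)  [load 100/165]
  150 → roll 6 (new)  [load 150/165]
6 paper rolls opened.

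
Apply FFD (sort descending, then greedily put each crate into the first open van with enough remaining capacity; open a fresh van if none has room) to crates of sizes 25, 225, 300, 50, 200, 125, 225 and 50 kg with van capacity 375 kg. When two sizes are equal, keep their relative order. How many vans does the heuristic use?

4

Sorted descending: 300, 225, 225, 200, 125, 50, 50, 25.
  300 → van 1 (new)  [load 300/375]
  225 → van 2 (new)  [load 225/375]
  225 → van 3 (new)  [load 225/375]
  200 → van 4 (new)  [load 200/375]
  125 → van 2  [load 350/375]
  50 → van 1  [load 350/375]
  50 → van 3  [load 275/375]
  25 → van 1  [load 375/375]
4 vans opened.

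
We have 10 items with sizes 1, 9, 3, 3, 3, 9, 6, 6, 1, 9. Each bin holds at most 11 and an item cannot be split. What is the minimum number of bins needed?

Total = 9 + 9 + 9 + 6 + 6 + 3 + 3 + 3 + 1 + 1 = 50.
Lower bound: ⌈50/11⌉ = 5 bins.
A packing using 6 bins:
  bin 1: 9 + 1 + 1 = 11
  bin 2: 9 = 9
  bin 3: 9 = 9
  bin 4: 6 + 3 = 9
  bin 5: 6 + 3 = 9
  bin 6: 3 = 3
No arrangement into 5 bins stays within capacity, so 6 is optimal.

6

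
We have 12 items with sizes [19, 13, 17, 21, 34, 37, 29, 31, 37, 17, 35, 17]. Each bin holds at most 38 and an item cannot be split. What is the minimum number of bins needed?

9

Total = 37 + 37 + 35 + 34 + 31 + 29 + 21 + 19 + 17 + 17 + 17 + 13 = 307.
Lower bound: ⌈307/38⌉ = 9 bins.
A packing using 9 bins:
  bin 1: 37 = 37
  bin 2: 37 = 37
  bin 3: 35 = 35
  bin 4: 34 = 34
  bin 5: 31 = 31
  bin 6: 29 = 29
  bin 7: 21 + 17 = 38
  bin 8: 19 + 17 = 36
  bin 9: 17 + 13 = 30
This matches the lower bound, so 9 is optimal.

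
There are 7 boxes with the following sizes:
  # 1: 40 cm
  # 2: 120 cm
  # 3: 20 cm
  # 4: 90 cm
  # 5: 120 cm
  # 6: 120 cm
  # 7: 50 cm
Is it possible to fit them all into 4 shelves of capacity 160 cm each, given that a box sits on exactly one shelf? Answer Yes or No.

Yes

A valid assignment using 4 shelves:
  shelf 1: 120 + 40 = 160
  shelf 2: 120 + 20 = 140
  shelf 3: 120 = 120
  shelf 4: 90 + 50 = 140
Every load is within 160 cm, so 4 shelves suffice.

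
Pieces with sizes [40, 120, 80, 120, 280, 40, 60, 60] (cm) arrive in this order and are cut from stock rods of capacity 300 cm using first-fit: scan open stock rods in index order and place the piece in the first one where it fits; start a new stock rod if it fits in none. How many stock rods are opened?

3

  40 → stock rod 1 (new)  [load 40/300]
  120 → stock rod 1  [load 160/300]
  80 → stock rod 1  [load 240/300]
  120 → stock rod 2 (new)  [load 120/300]
  280 → stock rod 3 (new)  [load 280/300]
  40 → stock rod 1  [load 280/300]
  60 → stock rod 2  [load 180/300]
  60 → stock rod 2  [load 240/300]
3 stock rods opened.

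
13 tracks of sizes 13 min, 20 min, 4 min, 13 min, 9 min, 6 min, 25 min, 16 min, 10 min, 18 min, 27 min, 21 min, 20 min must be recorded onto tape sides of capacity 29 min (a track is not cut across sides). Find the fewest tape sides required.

8

Total = 27 + 25 + 21 + 20 + 20 + 18 + 16 + 13 + 13 + 10 + 9 + 6 + 4 = 202 min.
Lower bound: ⌈202/29⌉ = 7 tape sides.
A packing using 8 tape sides:
  side 1: 27 = 27
  side 2: 25 + 4 = 29
  side 3: 21 + 6 = 27
  side 4: 20 + 9 = 29
  side 5: 20 = 20
  side 6: 18 + 10 = 28
  side 7: 16 + 13 = 29
  side 8: 13 = 13
No arrangement into 7 tape sides stays within capacity, so 8 is optimal.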